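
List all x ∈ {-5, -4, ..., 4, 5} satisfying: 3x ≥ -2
Holds for: {0, 1, 2, 3, 4, 5}
Fails for: {-5, -4, -3, -2, -1}

Answer: {0, 1, 2, 3, 4, 5}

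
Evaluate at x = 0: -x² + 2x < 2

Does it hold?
x = 0: LHS = -0² + 2·0 = 0; 0 < 2 — holds

The relation is satisfied at x = 0.

Answer: Yes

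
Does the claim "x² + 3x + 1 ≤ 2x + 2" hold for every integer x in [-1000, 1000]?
The claim fails at x = 1:
x = 1: LHS = 1² + 3·1 + 1 = 5, RHS = 2·1 + 2 = 4; 5 ≤ 4 — FAILS

Because a single integer refutes it, the statement is false.

Answer: False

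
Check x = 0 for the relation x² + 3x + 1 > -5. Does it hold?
x = 0: LHS = 0² + 3·0 + 1 = 1; 1 > -5 — holds

The relation is satisfied at x = 0.

Answer: Yes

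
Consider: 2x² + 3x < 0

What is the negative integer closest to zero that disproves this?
Testing negative integers from -1 downward:
x = -1: LHS = 2·(-1)² + 3·(-1) = -1; -1 < 0 — holds
x = -2: LHS = 2·(-2)² + 3·(-2) = 2; 2 < 0 — FAILS  ← closest negative counterexample to 0

Answer: x = -2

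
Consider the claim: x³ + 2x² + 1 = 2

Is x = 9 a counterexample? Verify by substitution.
Substitute x = 9 into the relation:
x = 9: LHS = 9³ + 2·9² + 1 = 892; 892 = 2 — FAILS

Since the claim fails at x = 9, this value is a counterexample.

Answer: Yes, x = 9 is a counterexample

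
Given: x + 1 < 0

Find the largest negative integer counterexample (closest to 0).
Testing negative integers from -1 downward:
x = -1: LHS = (-1) + 1 = 0; 0 < 0 — FAILS  ← closest negative counterexample to 0

Answer: x = -1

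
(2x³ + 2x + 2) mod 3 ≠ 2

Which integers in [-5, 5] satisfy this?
Holds for: {-5, -4, -2, -1, 1, 2, 4, 5}
Fails for: {-3, 0, 3}

Answer: {-5, -4, -2, -1, 1, 2, 4, 5}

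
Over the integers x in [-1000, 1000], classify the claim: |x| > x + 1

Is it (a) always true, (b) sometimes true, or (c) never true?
Holds at x = -1: LHS = |-1| = 1, RHS = (-1) + 1 = 0; 1 > 0 — holds
Fails at x = 0: LHS = |0| = 0, RHS = 0 + 1 = 1; 0 > 1 — FAILS
It is satisfied by some integers in the range but not all.

Answer: Sometimes true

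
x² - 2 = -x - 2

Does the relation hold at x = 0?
x = 0: LHS = 0² - 2 = -2, RHS = -0 - 2 = -2; -2 = -2 — holds

The relation is satisfied at x = 0.

Answer: Yes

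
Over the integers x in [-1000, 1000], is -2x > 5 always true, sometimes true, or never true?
Holds at x = -3: LHS = -2·(-3) = 6; 6 > 5 — holds
Fails at x = 0: LHS = -2·0 = 0; 0 > 5 — FAILS
It is satisfied by some integers in the range but not all.

Answer: Sometimes true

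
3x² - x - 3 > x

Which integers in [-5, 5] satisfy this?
Holds for: {-5, -4, -3, -2, -1, 2, 3, 4, 5}
Fails for: {0, 1}

Answer: {-5, -4, -3, -2, -1, 2, 3, 4, 5}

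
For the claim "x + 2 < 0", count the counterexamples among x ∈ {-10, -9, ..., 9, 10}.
Counterexamples in [-10, 10]: {-2, -1, 0, 1, 2, 3, 4, 5, 6, 7, 8, 9, 10}.

Counting them gives 13 values.

Answer: 13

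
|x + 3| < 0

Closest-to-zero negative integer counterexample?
Testing negative integers from -1 downward:
x = -1: LHS = |(-1) + 3| = |2| = 2; 2 < 0 — FAILS  ← closest negative counterexample to 0

Answer: x = -1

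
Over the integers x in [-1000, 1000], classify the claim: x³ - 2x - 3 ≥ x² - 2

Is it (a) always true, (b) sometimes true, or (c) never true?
Holds at x = 3: LHS = 3³ - 2·3 - 3 = 18, RHS = 3² - 2 = 7; 18 ≥ 7 — holds
Fails at x = 0: LHS = 0³ - 2·0 - 3 = -3, RHS = 0² - 2 = -2; -3 ≥ -2 — FAILS
It is satisfied by some integers in the range but not all.

Answer: Sometimes true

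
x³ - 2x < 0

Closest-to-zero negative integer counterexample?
Testing negative integers from -1 downward:
x = -1: LHS = (-1)³ - 2·(-1) = 1; 1 < 0 — FAILS  ← closest negative counterexample to 0

Answer: x = -1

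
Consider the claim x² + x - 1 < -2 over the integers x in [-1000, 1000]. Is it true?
The claim fails at x = 0:
x = 0: LHS = 0² + 0 - 1 = -1; -1 < -2 — FAILS

Because a single integer refutes it, the statement is false.

Answer: False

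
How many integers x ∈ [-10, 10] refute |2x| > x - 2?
Over all integers in [-10, 10], LHS − RHS is smallest at x = 0, where it equals 2:
x = 0: LHS = |2·0| = |0| = 0, RHS = 0 - 2 = -2; 0 > -2 — holds
At the ends of the range:
x = -10: LHS = |2·(-10)| = |-20| = 20, RHS = (-10) - 2 = -12; 20 > -12 — holds
x = 10: LHS = |2·10| = |20| = 20, RHS = 10 - 2 = 8; 20 > 8 — holds
Hence LHS − RHS is never zero or negative, i.e. LHS > RHS throughout, so the relation holds for every integer in [-10, 10].

No counterexample appears in that range.

Answer: 0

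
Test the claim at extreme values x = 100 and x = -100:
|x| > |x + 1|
x = 100: LHS = |100| = 100, RHS = |100 + 1| = |101| = 101; 100 > 101 — FAILS
x = -100: LHS = |-100| = 100, RHS = |(-100) + 1| = |-99| = 99; 100 > 99 — holds

Answer: Partially: fails for x = 100, holds for x = -100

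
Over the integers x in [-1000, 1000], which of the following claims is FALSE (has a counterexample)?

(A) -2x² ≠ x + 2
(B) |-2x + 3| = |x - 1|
(A) Over all integers in [-1000, 1000], LHS − RHS is always negative; it is closest to 0 at x = 0, where it equals -2:
x = 0: LHS = -2·0² = 0, RHS = 0 + 2 = 2; 0 ≠ 2 — holds
At the ends of the range:
x = -1000: LHS = -2·(-1000)² = -2000000, RHS = (-1000) + 2 = -998; -2000000 ≠ -998 — holds
x = 1000: LHS = -2·1000² = -2000000, RHS = 1000 + 2 = 1002; -2000000 ≠ 1002 — holds
Hence LHS − RHS is never 0, i.e. the two sides are never equal, so the relation holds for every integer in [-1000, 1000].

(B) x = 0: LHS = |-2·0 + 3| = |3| = 3, RHS = |0 - 1| = |-1| = 1; 3 = 1 — FAILS

Only (B) has a counterexample.

Answer: B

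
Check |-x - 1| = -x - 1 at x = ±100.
x = 100: LHS = |-100 - 1| = |-101| = 101, RHS = -100 - 1 = -101; 101 = -101 — FAILS
x = -100: LHS = |-(-100) - 1| = |99| = 99, RHS = -(-100) - 1 = 99; 99 = 99 — holds

Answer: Partially: fails for x = 100, holds for x = -100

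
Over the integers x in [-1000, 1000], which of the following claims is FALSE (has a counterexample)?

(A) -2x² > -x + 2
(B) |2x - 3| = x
(A) x = 0: LHS = -2·0² = 0, RHS = -0 + 2 = 2; 0 > 2 — FAILS
(B) x = 0: LHS = |2·0 - 3| = |-3| = 3; 3 = 0 — FAILS

Answer: Both A and B are false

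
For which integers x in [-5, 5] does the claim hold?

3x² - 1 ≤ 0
Holds for: {0}
Fails for: {-5, -4, -3, -2, -1, 1, 2, 3, 4, 5}

Answer: {0}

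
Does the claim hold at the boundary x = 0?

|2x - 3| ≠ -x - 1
x = 0: LHS = |2·0 - 3| = |-3| = 3, RHS = -0 - 1 = -1; 3 ≠ -1 — holds

The relation is satisfied at x = 0.

Answer: Yes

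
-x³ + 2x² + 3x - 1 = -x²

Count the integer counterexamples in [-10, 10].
Counterexamples in [-10, 10]: {-10, -9, -8, -7, -6, -5, -4, -3, -2, 0, 1, 2, 3, 4, 5, 6, 7, 8, 9, 10}.

Counting them gives 20 values.

Answer: 20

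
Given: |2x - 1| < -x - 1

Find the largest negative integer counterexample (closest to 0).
Testing negative integers from -1 downward:
x = -1: LHS = |2·(-1) - 1| = |-3| = 3, RHS = -(-1) - 1 = 0; 3 < 0 — FAILS  ← closest negative counterexample to 0

Answer: x = -1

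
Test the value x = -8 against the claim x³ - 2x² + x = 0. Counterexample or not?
Substitute x = -8 into the relation:
x = -8: LHS = (-8)³ - 2·(-8)² + (-8) = -648; -648 = 0 — FAILS

Since the claim fails at x = -8, this value is a counterexample.

Answer: Yes, x = -8 is a counterexample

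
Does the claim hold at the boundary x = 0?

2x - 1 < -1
x = 0: LHS = 2·0 - 1 = -1; -1 < -1 — FAILS

The relation fails at x = 0, so x = 0 is a counterexample.

Answer: No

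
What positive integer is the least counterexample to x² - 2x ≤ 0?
Testing positive integers:
x = 1: LHS = 1² - 2·1 = -1; -1 ≤ 0 — holds
x = 2: LHS = 2² - 2·2 = 0; 0 ≤ 0 — holds
x = 3: LHS = 3² - 2·3 = 3; 3 ≤ 0 — FAILS  ← smallest positive counterexample

Answer: x = 3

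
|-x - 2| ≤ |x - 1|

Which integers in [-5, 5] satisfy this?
Holds for: {-5, -4, -3, -2, -1}
Fails for: {0, 1, 2, 3, 4, 5}

Answer: {-5, -4, -3, -2, -1}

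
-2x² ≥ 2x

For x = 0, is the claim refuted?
Substitute x = 0 into the relation:
x = 0: LHS = -2·0² = 0, RHS = 2·0 = 0; 0 ≥ 0 — holds

The claim holds here, so x = 0 is not a counterexample. (A counterexample exists elsewhere, e.g. x = 1.)

Answer: No, x = 0 is not a counterexample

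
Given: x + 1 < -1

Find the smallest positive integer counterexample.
Testing positive integers:
x = 1: LHS = 1 + 1 = 2; 2 < -1 — FAILS  ← smallest positive counterexample

Answer: x = 1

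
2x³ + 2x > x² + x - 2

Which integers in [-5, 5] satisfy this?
Holds for: {0, 1, 2, 3, 4, 5}
Fails for: {-5, -4, -3, -2, -1}

Answer: {0, 1, 2, 3, 4, 5}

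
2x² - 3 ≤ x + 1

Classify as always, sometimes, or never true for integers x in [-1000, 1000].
Holds at x = 0: LHS = 2·0² - 3 = -3, RHS = 0 + 1 = 1; -3 ≤ 1 — holds
Fails at x = 2: LHS = 2·2² - 3 = 5, RHS = 2 + 1 = 3; 5 ≤ 3 — FAILS
It is satisfied by some integers in the range but not all.

Answer: Sometimes true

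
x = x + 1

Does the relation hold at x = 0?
x = 0: RHS = 0 + 1 = 1; 0 = 1 — FAILS

The relation fails at x = 0, so x = 0 is a counterexample.

Answer: No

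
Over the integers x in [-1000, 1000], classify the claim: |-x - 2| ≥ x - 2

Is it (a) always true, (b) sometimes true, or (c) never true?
Over all integers in [-1000, 1000], LHS − RHS is smallest at x = 0, where it equals 4:
x = 0: LHS = |-0 - 2| = |-2| = 2, RHS = 0 - 2 = -2; 2 ≥ -2 — holds
At the ends of the range:
x = -1000: LHS = |-(-1000) - 2| = |998| = 998, RHS = (-1000) - 2 = -1002; 998 ≥ -1002 — holds
x = 1000: LHS = |-1000 - 2| = |-1002| = 1002, RHS = 1000 - 2 = 998; 1002 ≥ 998 — holds
Hence LHS − RHS is never negative, i.e. LHS ≥ RHS throughout, so the relation holds for every integer in [-1000, 1000].

No counterexample exists.

Answer: Always true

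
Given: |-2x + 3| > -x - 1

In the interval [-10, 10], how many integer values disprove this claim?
Over all integers in [-10, 10], LHS − RHS is smallest at x = 1, where it equals 3:
x = 1: LHS = |-2·1 + 3| = |1| = 1, RHS = -1 - 1 = -2; 1 > -2 — holds
At the ends of the range:
x = -10: LHS = |-2·(-10) + 3| = |23| = 23, RHS = -(-10) - 1 = 9; 23 > 9 — holds
x = 10: LHS = |-2·10 + 3| = |-17| = 17, RHS = -10 - 1 = -11; 17 > -11 — holds
Hence LHS − RHS is never zero or negative, i.e. LHS > RHS throughout, so the relation holds for every integer in [-10, 10].

No counterexample appears in that range.

Answer: 0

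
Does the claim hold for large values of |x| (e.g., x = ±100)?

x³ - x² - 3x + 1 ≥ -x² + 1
x = 100: LHS = 100³ - 100² - 3·100 + 1 = 989701, RHS = -100² + 1 = -9999; 989701 ≥ -9999 — holds
x = -100: LHS = (-100)³ - (-100)² - 3·(-100) + 1 = -1009699, RHS = -(-100)² + 1 = -9999; -1009699 ≥ -9999 — FAILS

Answer: Partially: holds for x = 100, fails for x = -100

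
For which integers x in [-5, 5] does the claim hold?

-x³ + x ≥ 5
Holds for: {-5, -4, -3, -2}
Fails for: {-1, 0, 1, 2, 3, 4, 5}

Answer: {-5, -4, -3, -2}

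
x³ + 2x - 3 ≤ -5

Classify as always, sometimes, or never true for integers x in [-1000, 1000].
Holds at x = -1: LHS = (-1)³ + 2·(-1) - 3 = -6; -6 ≤ -5 — holds
Fails at x = 0: LHS = 0³ + 2·0 - 3 = -3; -3 ≤ -5 — FAILS
It is satisfied by some integers in the range but not all.

Answer: Sometimes true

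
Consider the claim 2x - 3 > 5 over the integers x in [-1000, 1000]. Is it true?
The claim fails at x = 0:
x = 0: LHS = 2·0 - 3 = -3; -3 > 5 — FAILS

Because a single integer refutes it, the statement is false.

Answer: False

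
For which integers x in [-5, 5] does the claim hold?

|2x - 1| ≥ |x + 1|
Holds for: {-5, -4, -3, -2, -1, 0, 2, 3, 4, 5}
Fails for: {1}

Answer: {-5, -4, -3, -2, -1, 0, 2, 3, 4, 5}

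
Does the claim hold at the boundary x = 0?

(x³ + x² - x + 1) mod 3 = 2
x = 0: LHS = (0³ + 0² - 0 + 1) mod 3 = 1 mod 3 = 1; 1 = 2 — FAILS

The relation fails at x = 0, so x = 0 is a counterexample.

Answer: No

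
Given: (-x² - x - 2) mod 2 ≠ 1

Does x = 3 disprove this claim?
Substitute x = 3 into the relation:
x = 3: LHS = (-3² - 3 - 2) mod 2 = (-14) mod 2 = 0; 0 ≠ 1 — holds

The relation holds at x = 3, so it is not a counterexample.

Answer: No, x = 3 is not a counterexample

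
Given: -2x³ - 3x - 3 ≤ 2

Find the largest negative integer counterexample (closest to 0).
Testing negative integers from -1 downward:
x = -1: LHS = -2·(-1)³ - 3·(-1) - 3 = 2; 2 ≤ 2 — holds
x = -2: LHS = -2·(-2)³ - 3·(-2) - 3 = 19; 19 ≤ 2 — FAILS  ← closest negative counterexample to 0

Answer: x = -2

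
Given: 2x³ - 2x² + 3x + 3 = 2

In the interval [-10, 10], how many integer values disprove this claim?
Counterexamples in [-10, 10]: {-10, -9, -8, -7, -6, -5, -4, -3, -2, -1, 0, 1, 2, 3, 4, 5, 6, 7, 8, 9, 10}.

Counting them gives 21 values.

Answer: 21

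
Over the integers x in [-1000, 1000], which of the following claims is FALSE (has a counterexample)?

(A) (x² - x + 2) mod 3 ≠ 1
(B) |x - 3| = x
(A) x = -1: LHS = ((-1)² - (-1) + 2) mod 3 = 4 mod 3 = 1; 1 ≠ 1 — FAILS
(B) x = 0: LHS = |0 - 3| = |-3| = 3; 3 = 0 — FAILS

Answer: Both A and B are false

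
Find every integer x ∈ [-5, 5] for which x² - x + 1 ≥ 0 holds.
Over all integers in [-5, 5], LHS − RHS is smallest at x = 0, where it equals 1:
x = 0: LHS = 0² - 0 + 1 = 1; 1 ≥ 0 — holds
At the ends of the range:
x = -5: LHS = (-5)² - (-5) + 1 = 31; 31 ≥ 0 — holds
x = 5: LHS = 5² - 5 + 1 = 21; 21 ≥ 0 — holds
Hence LHS − RHS is never negative, i.e. LHS ≥ RHS throughout, so the relation holds for every integer in [-5, 5].

Answer: All integers in [-5, 5]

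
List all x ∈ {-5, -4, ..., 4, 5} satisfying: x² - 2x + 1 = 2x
Track d = LHS − RHS over the integers in [-5, 5]. Equality would need d = 0, but d changes sign only between consecutive integers, jumping over 0:
x = 0: LHS = 0² - 2·0 + 1 = 1, RHS = 2·0 = 0; 1 = 0 — FAILS  (d = 1)
x = 1: LHS = 1² - 2·1 + 1 = 0, RHS = 2·1 = 2; 0 = 2 — FAILS  (d = -2)
x = 3: LHS = 3² - 2·3 + 1 = 4, RHS = 2·3 = 6; 4 = 6 — FAILS  (d = -2)
x = 4: LHS = 4² - 2·4 + 1 = 9, RHS = 2·4 = 8; 9 = 8 — FAILS  (d = 1)
Away from these crossings d keeps a constant sign, and checking every integer in [-5, 5] confirms d ≠ 0 throughout. Hence the two sides are never equal, so the claimed relation (=) fails for every integer in [-5, 5].

Answer: None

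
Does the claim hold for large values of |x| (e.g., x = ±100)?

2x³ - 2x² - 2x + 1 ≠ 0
x = 100: LHS = 2·100³ - 2·100² - 2·100 + 1 = 1979801; 1979801 ≠ 0 — holds
x = -100: LHS = 2·(-100)³ - 2·(-100)² - 2·(-100) + 1 = -2019799; -2019799 ≠ 0 — holds

Answer: Yes, holds for both x = 100 and x = -100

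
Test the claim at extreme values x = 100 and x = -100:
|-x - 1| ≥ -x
x = 100: LHS = |-100 - 1| = |-101| = 101; 101 ≥ -100 — holds
x = -100: LHS = |-(-100) - 1| = |99| = 99, RHS = -(-100) = 100; 99 ≥ 100 — FAILS

Answer: Partially: holds for x = 100, fails for x = -100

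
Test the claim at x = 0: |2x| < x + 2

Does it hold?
x = 0: LHS = |2·0| = |0| = 0, RHS = 0 + 2 = 2; 0 < 2 — holds

The relation is satisfied at x = 0.

Answer: Yes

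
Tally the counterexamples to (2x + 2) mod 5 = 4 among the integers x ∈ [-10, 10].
Counterexamples in [-10, 10]: {-10, -8, -7, -6, -5, -3, -2, -1, 0, 2, 3, 4, 5, 7, 8, 9, 10}.

Counting them gives 17 values.

Answer: 17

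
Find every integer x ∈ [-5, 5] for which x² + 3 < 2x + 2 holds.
Over all integers in [-5, 5], LHS − RHS is smallest at x = 1, where it equals 0:
x = 1: LHS = 1² + 3 = 4, RHS = 2·1 + 2 = 4; 4 < 4 — FAILS
At the ends of the range:
x = -5: LHS = (-5)² + 3 = 28, RHS = 2·(-5) + 2 = -8; 28 < -8 — FAILS
x = 5: LHS = 5² + 3 = 28, RHS = 2·5 + 2 = 12; 28 < 12 — FAILS
Hence LHS − RHS is never negative, i.e. LHS ≥ RHS throughout, so the claimed relation (<) fails for every integer in [-5, 5].

Answer: None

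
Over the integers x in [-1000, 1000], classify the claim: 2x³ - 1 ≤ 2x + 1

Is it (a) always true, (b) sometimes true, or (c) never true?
Holds at x = 0: LHS = 2·0³ - 1 = -1, RHS = 2·0 + 1 = 1; -1 ≤ 1 — holds
Fails at x = 2: LHS = 2·2³ - 1 = 15, RHS = 2·2 + 1 = 5; 15 ≤ 5 — FAILS
It is satisfied by some integers in the range but not all.

Answer: Sometimes true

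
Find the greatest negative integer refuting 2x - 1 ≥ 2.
Testing negative integers from -1 downward:
x = -1: LHS = 2·(-1) - 1 = -3; -3 ≥ 2 — FAILS  ← closest negative counterexample to 0

Answer: x = -1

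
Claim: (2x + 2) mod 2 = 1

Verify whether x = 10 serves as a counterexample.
Substitute x = 10 into the relation:
x = 10: LHS = (2·10 + 2) mod 2 = 22 mod 2 = 0; 0 = 1 — FAILS

Since the claim fails at x = 10, this value is a counterexample.

Answer: Yes, x = 10 is a counterexample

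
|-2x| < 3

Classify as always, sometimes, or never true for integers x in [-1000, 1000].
Holds at x = 0: LHS = |-2·0| = |0| = 0; 0 < 3 — holds
Fails at x = 2: LHS = |-2·2| = |-4| = 4; 4 < 3 — FAILS
It is satisfied by some integers in the range but not all.

Answer: Sometimes true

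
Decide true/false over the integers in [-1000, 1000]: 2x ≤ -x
The claim fails at x = 1:
x = 1: LHS = 2·1 = 2; 2 ≤ -1 — FAILS

Because a single integer refutes it, the statement is false.

Answer: False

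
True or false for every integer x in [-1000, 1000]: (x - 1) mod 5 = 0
The claim fails at x = 0:
x = 0: LHS = (0 - 1) mod 5 = (-1) mod 5 = 4; 4 = 0 — FAILS

Because a single integer refutes it, the statement is false.

Answer: False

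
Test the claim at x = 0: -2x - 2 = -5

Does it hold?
x = 0: LHS = -2·0 - 2 = -2; -2 = -5 — FAILS

The relation fails at x = 0, so x = 0 is a counterexample.

Answer: No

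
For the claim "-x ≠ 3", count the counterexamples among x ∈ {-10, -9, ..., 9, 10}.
Counterexamples in [-10, 10]: {-3}.

Counting them gives 1 values.

Answer: 1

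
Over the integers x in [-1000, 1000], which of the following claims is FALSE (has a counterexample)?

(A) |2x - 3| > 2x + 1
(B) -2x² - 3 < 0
(A) x = 1: LHS = |2·1 - 3| = |-1| = 1, RHS = 2·1 + 1 = 3; 1 > 3 — FAILS

(B) Over all integers in [-1000, 1000], LHS − RHS is largest at x = 0, where it equals -3:
x = 0: LHS = -2·0² - 3 = -3; -3 < 0 — holds
At the ends of the range:
x = -1000: LHS = -2·(-1000)² - 3 = -2000003; -2000003 < 0 — holds
x = 1000: LHS = -2·1000² - 3 = -2000003; -2000003 < 0 — holds
Hence LHS − RHS is never zero or positive, i.e. LHS < RHS throughout, so the relation holds for every integer in [-1000, 1000].

Only (A) has a counterexample.

Answer: A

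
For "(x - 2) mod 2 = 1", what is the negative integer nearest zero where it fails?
Testing negative integers from -1 downward:
x = -1: LHS = ((-1) - 2) mod 2 = (-3) mod 2 = 1; 1 = 1 — holds
x = -2: LHS = ((-2) - 2) mod 2 = (-4) mod 2 = 0; 0 = 1 — FAILS  ← closest negative counterexample to 0

Answer: x = -2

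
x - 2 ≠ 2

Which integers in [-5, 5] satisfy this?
Holds for: {-5, -4, -3, -2, -1, 0, 1, 2, 3, 5}
Fails for: {4}

Answer: {-5, -4, -3, -2, -1, 0, 1, 2, 3, 5}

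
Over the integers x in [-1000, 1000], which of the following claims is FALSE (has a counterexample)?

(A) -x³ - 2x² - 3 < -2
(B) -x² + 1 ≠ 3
(A) x = -3: LHS = -(-3)³ - 2·(-3)² - 3 = 6; 6 < -2 — FAILS

(B) Over all integers in [-1000, 1000], LHS − RHS is always negative; it is closest to 0 at x = 0, where it equals -2:
x = 0: LHS = -0² + 1 = 1; 1 ≠ 3 — holds
At the ends of the range:
x = -1000: LHS = -(-1000)² + 1 = -999999; -999999 ≠ 3 — holds
x = 1000: LHS = -1000² + 1 = -999999; -999999 ≠ 3 — holds
Hence LHS − RHS is never 0, i.e. the two sides are never equal, so the relation holds for every integer in [-1000, 1000].

Only (A) has a counterexample.

Answer: A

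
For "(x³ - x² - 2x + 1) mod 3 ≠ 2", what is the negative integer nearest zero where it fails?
Testing negative integers from -1 downward:
x = -1: LHS = ((-1)³ - (-1)² - 2·(-1) + 1) mod 3 = 1 mod 3 = 1; 1 ≠ 2 — holds
x = -2: LHS = ((-2)³ - (-2)² - 2·(-2) + 1) mod 3 = (-7) mod 3 = 2; 2 ≠ 2 — FAILS  ← closest negative counterexample to 0

Answer: x = -2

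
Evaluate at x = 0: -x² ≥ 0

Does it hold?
x = 0: LHS = -0² = 0; 0 ≥ 0 — holds

The relation is satisfied at x = 0.

Answer: Yes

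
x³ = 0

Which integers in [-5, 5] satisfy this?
Holds for: {0}
Fails for: {-5, -4, -3, -2, -1, 1, 2, 3, 4, 5}

Answer: {0}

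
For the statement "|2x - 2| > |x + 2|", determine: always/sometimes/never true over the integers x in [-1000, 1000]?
Holds at x = -1: LHS = |2·(-1) - 2| = |-4| = 4, RHS = |(-1) + 2| = |1| = 1; 4 > 1 — holds
Fails at x = 0: LHS = |2·0 - 2| = |-2| = 2, RHS = |0 + 2| = |2| = 2; 2 > 2 — FAILS
It is satisfied by some integers in the range but not all.

Answer: Sometimes true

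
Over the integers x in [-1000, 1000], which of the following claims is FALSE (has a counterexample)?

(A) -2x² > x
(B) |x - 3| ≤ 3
(A) x = 0: LHS = -2·0² = 0; 0 > 0 — FAILS
(B) x = -1: LHS = |(-1) - 3| = |-4| = 4; 4 ≤ 3 — FAILS

Answer: Both A and B are false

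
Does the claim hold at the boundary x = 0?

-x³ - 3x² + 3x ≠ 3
x = 0: LHS = -0³ - 3·0² + 3·0 = 0; 0 ≠ 3 — holds

The relation is satisfied at x = 0.

Answer: Yes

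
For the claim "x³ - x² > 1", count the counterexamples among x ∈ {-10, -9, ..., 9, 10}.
Counterexamples in [-10, 10]: {-10, -9, -8, -7, -6, -5, -4, -3, -2, -1, 0, 1}.

Counting them gives 12 values.

Answer: 12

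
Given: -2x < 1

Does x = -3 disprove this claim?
Substitute x = -3 into the relation:
x = -3: LHS = -2·(-3) = 6; 6 < 1 — FAILS

Since the claim fails at x = -3, this value is a counterexample.

Answer: Yes, x = -3 is a counterexample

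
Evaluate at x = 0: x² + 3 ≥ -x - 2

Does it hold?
x = 0: LHS = 0² + 3 = 3, RHS = -0 - 2 = -2; 3 ≥ -2 — holds

The relation is satisfied at x = 0.

Answer: Yes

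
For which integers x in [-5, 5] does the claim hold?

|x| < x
Over all integers in [-5, 5], LHS − RHS is smallest at x = 0, where it equals 0:
x = 0: LHS = |0| = 0; 0 < 0 — FAILS
At the ends of the range:
x = -5: LHS = |-5| = 5; 5 < -5 — FAILS
x = 5: LHS = |5| = 5; 5 < 5 — FAILS
Hence LHS − RHS is never negative, i.e. LHS ≥ RHS throughout, so the claimed relation (<) fails for every integer in [-5, 5].

Answer: None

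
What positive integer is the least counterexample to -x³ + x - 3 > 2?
Testing positive integers:
x = 1: LHS = -1³ + 1 - 3 = -3; -3 > 2 — FAILS  ← smallest positive counterexample

Answer: x = 1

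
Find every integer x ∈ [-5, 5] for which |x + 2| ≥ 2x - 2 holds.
Holds for: {-5, -4, -3, -2, -1, 0, 1, 2, 3, 4}
Fails for: {5}

Answer: {-5, -4, -3, -2, -1, 0, 1, 2, 3, 4}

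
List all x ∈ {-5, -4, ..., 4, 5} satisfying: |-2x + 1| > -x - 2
Over all integers in [-5, 5], LHS − RHS is smallest at x = 0, where it equals 3:
x = 0: LHS = |-2·0 + 1| = |1| = 1, RHS = -0 - 2 = -2; 1 > -2 — holds
At the ends of the range:
x = -5: LHS = |-2·(-5) + 1| = |11| = 11, RHS = -(-5) - 2 = 3; 11 > 3 — holds
x = 5: LHS = |-2·5 + 1| = |-9| = 9, RHS = -5 - 2 = -7; 9 > -7 — holds
Hence LHS − RHS is never zero or negative, i.e. LHS > RHS throughout, so the relation holds for every integer in [-5, 5].

Answer: All integers in [-5, 5]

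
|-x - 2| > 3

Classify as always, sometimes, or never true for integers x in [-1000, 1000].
Holds at x = 2: LHS = |-2 - 2| = |-4| = 4; 4 > 3 — holds
Fails at x = 0: LHS = |-0 - 2| = |-2| = 2; 2 > 3 — FAILS
It is satisfied by some integers in the range but not all.

Answer: Sometimes true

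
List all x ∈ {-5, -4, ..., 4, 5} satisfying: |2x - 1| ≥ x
Over all integers in [-5, 5], LHS − RHS is smallest at x = 1, where it equals 0:
x = 1: LHS = |2·1 - 1| = |1| = 1; 1 ≥ 1 — holds
At the ends of the range:
x = -5: LHS = |2·(-5) - 1| = |-11| = 11; 11 ≥ -5 — holds
x = 5: LHS = |2·5 - 1| = |9| = 9; 9 ≥ 5 — holds
Hence LHS − RHS is never negative, i.e. LHS ≥ RHS throughout, so the relation holds for every integer in [-5, 5].

Answer: All integers in [-5, 5]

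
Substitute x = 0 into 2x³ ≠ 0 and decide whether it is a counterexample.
Substitute x = 0 into the relation:
x = 0: LHS = 2·0³ = 0; 0 ≠ 0 — FAILS

Since the claim fails at x = 0, this value is a counterexample.

Answer: Yes, x = 0 is a counterexample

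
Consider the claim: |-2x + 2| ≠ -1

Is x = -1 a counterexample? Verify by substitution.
Substitute x = -1 into the relation:
x = -1: LHS = |-2·(-1) + 2| = |4| = 4; 4 ≠ -1 — holds

The relation holds at x = -1, so it is not a counterexample.

Answer: No, x = -1 is not a counterexample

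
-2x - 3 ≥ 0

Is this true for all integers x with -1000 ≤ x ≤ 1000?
The claim fails at x = 0:
x = 0: LHS = -2·0 - 3 = -3; -3 ≥ 0 — FAILS

Because a single integer refutes it, the statement is false.

Answer: False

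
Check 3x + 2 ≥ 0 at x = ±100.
x = 100: LHS = 3·100 + 2 = 302; 302 ≥ 0 — holds
x = -100: LHS = 3·(-100) + 2 = -298; -298 ≥ 0 — FAILS

Answer: Partially: holds for x = 100, fails for x = -100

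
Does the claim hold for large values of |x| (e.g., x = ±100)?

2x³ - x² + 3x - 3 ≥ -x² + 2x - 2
x = 100: LHS = 2·100³ - 100² + 3·100 - 3 = 1990297, RHS = -100² + 2·100 - 2 = -9802; 1990297 ≥ -9802 — holds
x = -100: LHS = 2·(-100)³ - (-100)² + 3·(-100) - 3 = -2010303, RHS = -(-100)² + 2·(-100) - 2 = -10202; -2010303 ≥ -10202 — FAILS

Answer: Partially: holds for x = 100, fails for x = -100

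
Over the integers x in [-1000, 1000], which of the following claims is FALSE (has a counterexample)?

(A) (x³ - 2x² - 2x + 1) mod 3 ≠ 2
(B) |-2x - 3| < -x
(A) For a polynomial with integer coefficients, its value mod 3 depends only on x mod 3, so it suffices to check one representative of each residue class, x = 0, 1, 2:
x = 0: LHS = (0³ - 2·0² - 2·0 + 1) mod 3 = 1 mod 3 = 1; 1 ≠ 2 — holds
x = 1: LHS = (1³ - 2·1² - 2·1 + 1) mod 3 = (-2) mod 3 = 1; 1 ≠ 2 — holds
x = 2: LHS = (2³ - 2·2² - 2·2 + 1) mod 3 = (-3) mod 3 = 0; 0 ≠ 2 — holds
The relation holds in every residue class, so the relation holds for every integer in [-1000, 1000].

(B) x = 0: LHS = |-2·0 - 3| = |-3| = 3, RHS = -0 = 0; 3 < 0 — FAILS

Only (B) has a counterexample.

Answer: B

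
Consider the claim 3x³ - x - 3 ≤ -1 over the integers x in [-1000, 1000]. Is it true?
The claim fails at x = 2:
x = 2: LHS = 3·2³ - 2 - 3 = 19; 19 ≤ -1 — FAILS

Because a single integer refutes it, the statement is false.

Answer: False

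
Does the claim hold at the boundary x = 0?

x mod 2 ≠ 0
x = 0: LHS = 0 mod 2 = 0; 0 ≠ 0 — FAILS

The relation fails at x = 0, so x = 0 is a counterexample.

Answer: No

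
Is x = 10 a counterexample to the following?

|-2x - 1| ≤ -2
Substitute x = 10 into the relation:
x = 10: LHS = |-2·10 - 1| = |-21| = 21; 21 ≤ -2 — FAILS

Since the claim fails at x = 10, this value is a counterexample.

Answer: Yes, x = 10 is a counterexample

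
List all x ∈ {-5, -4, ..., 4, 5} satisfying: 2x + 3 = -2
Track d = LHS − RHS over the integers in [-5, 5]. Equality would need d = 0, but d changes sign only between consecutive integers, jumping over 0:
x = -3: LHS = 2·(-3) + 3 = -3; -3 = -2 — FAILS  (d = -1)
x = -2: LHS = 2·(-2) + 3 = -1; -1 = -2 — FAILS  (d = 1)
Away from these crossings d keeps a constant sign, and checking every integer in [-5, 5] confirms d ≠ 0 throughout. Hence the two sides are never equal, so the claimed relation (=) fails for every integer in [-5, 5].

Answer: None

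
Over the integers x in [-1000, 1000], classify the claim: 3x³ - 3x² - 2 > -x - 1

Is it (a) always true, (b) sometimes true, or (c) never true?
Holds at x = 2: LHS = 3·2³ - 3·2² - 2 = 10, RHS = -2 - 1 = -3; 10 > -3 — holds
Fails at x = 0: LHS = 3·0³ - 3·0² - 2 = -2, RHS = -0 - 1 = -1; -2 > -1 — FAILS
It is satisfied by some integers in the range but not all.

Answer: Sometimes true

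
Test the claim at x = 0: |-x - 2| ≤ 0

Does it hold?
x = 0: LHS = |-0 - 2| = |-2| = 2; 2 ≤ 0 — FAILS

The relation fails at x = 0, so x = 0 is a counterexample.

Answer: No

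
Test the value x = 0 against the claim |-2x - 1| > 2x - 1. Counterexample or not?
Substitute x = 0 into the relation:
x = 0: LHS = |-2·0 - 1| = |-1| = 1, RHS = 2·0 - 1 = -1; 1 > -1 — holds

The relation holds at x = 0, so it is not a counterexample.

Answer: No, x = 0 is not a counterexample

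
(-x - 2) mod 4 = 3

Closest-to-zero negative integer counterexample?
Testing negative integers from -1 downward:
x = -1: LHS = (-(-1) - 2) mod 4 = (-1) mod 4 = 3; 3 = 3 — holds
x = -2: LHS = (-(-2) - 2) mod 4 = 0 mod 4 = 0; 0 = 3 — FAILS  ← closest negative counterexample to 0

Answer: x = -2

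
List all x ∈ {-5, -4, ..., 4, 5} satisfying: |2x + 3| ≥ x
Over all integers in [-5, 5], LHS − RHS is smallest at x = -1, where it equals 2:
x = -1: LHS = |2·(-1) + 3| = |1| = 1; 1 ≥ -1 — holds
At the ends of the range:
x = -5: LHS = |2·(-5) + 3| = |-7| = 7; 7 ≥ -5 — holds
x = 5: LHS = |2·5 + 3| = |13| = 13; 13 ≥ 5 — holds
Hence LHS − RHS is never negative, i.e. LHS ≥ RHS throughout, so the relation holds for every integer in [-5, 5].

Answer: All integers in [-5, 5]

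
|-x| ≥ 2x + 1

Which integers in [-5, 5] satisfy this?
Holds for: {-5, -4, -3, -2, -1}
Fails for: {0, 1, 2, 3, 4, 5}

Answer: {-5, -4, -3, -2, -1}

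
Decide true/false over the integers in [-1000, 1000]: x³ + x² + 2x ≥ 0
The claim fails at x = -1:
x = -1: LHS = (-1)³ + (-1)² + 2·(-1) = -2; -2 ≥ 0 — FAILS

Because a single integer refutes it, the statement is false.

Answer: False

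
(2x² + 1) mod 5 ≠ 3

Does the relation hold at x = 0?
x = 0: LHS = (2·0² + 1) mod 5 = 1 mod 5 = 1; 1 ≠ 3 — holds

The relation is satisfied at x = 0.

Answer: Yes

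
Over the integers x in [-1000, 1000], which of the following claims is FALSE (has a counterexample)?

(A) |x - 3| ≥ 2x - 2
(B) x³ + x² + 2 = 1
(A) x = 2: LHS = |2 - 3| = |-1| = 1, RHS = 2·2 - 2 = 2; 1 ≥ 2 — FAILS
(B) x = 0: LHS = 0³ + 0² + 2 = 2; 2 = 1 — FAILS

Answer: Both A and B are false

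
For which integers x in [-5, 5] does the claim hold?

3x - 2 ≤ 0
Holds for: {-5, -4, -3, -2, -1, 0}
Fails for: {1, 2, 3, 4, 5}

Answer: {-5, -4, -3, -2, -1, 0}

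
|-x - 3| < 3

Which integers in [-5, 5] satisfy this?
Holds for: {-5, -4, -3, -2, -1}
Fails for: {0, 1, 2, 3, 4, 5}

Answer: {-5, -4, -3, -2, -1}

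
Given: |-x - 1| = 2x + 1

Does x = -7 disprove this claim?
Substitute x = -7 into the relation:
x = -7: LHS = |-(-7) - 1| = |6| = 6, RHS = 2·(-7) + 1 = -13; 6 = -13 — FAILS

Since the claim fails at x = -7, this value is a counterexample.

Answer: Yes, x = -7 is a counterexample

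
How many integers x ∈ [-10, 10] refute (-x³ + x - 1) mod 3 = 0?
Counterexamples in [-10, 10]: {-10, -9, -8, -7, -6, -5, -4, -3, -2, -1, 0, 1, 2, 3, 4, 5, 6, 7, 8, 9, 10}.

Counting them gives 21 values.

Answer: 21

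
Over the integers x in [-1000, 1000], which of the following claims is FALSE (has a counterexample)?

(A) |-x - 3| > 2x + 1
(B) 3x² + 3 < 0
(A) x = 2: LHS = |-2 - 3| = |-5| = 5, RHS = 2·2 + 1 = 5; 5 > 5 — FAILS
(B) x = 0: LHS = 3·0² + 3 = 3; 3 < 0 — FAILS

Answer: Both A and B are false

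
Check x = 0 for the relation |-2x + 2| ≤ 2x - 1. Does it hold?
x = 0: LHS = |-2·0 + 2| = |2| = 2, RHS = 2·0 - 1 = -1; 2 ≤ -1 — FAILS

The relation fails at x = 0, so x = 0 is a counterexample.

Answer: No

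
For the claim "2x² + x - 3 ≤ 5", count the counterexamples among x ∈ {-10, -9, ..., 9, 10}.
Counterexamples in [-10, 10]: {-10, -9, -8, -7, -6, -5, -4, -3, 2, 3, 4, 5, 6, 7, 8, 9, 10}.

Counting them gives 17 values.

Answer: 17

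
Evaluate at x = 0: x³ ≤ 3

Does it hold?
x = 0: LHS = 0³ = 0; 0 ≤ 3 — holds

The relation is satisfied at x = 0.

Answer: Yes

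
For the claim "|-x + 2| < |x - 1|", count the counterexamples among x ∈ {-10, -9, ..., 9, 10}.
Counterexamples in [-10, 10]: {-10, -9, -8, -7, -6, -5, -4, -3, -2, -1, 0, 1}.

Counting them gives 12 values.

Answer: 12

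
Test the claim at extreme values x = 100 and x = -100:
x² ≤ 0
x = 100: LHS = 100² = 10000; 10000 ≤ 0 — FAILS
x = -100: LHS = (-100)² = 10000; 10000 ≤ 0 — FAILS

Answer: No, fails for both x = 100 and x = -100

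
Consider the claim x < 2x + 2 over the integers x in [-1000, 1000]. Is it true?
The claim fails at x = -2:
x = -2: RHS = 2·(-2) + 2 = -2; -2 < -2 — FAILS

Because a single integer refutes it, the statement is false.

Answer: False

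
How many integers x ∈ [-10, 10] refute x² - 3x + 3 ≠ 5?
Track d = LHS − RHS over the integers in [-10, 10]. Equality would need d = 0, but d changes sign only between consecutive integers, jumping over 0:
x = -1: LHS = (-1)² - 3·(-1) + 3 = 7; 7 ≠ 5 — holds  (d = 2)
x = 0: LHS = 0² - 3·0 + 3 = 3; 3 ≠ 5 — holds  (d = -2)
x = 3: LHS = 3² - 3·3 + 3 = 3; 3 ≠ 5 — holds  (d = -2)
x = 4: LHS = 4² - 3·4 + 3 = 7; 7 ≠ 5 — holds  (d = 2)
Away from these crossings d keeps a constant sign, and checking every integer in [-10, 10] confirms d ≠ 0 throughout. Hence the two sides are never equal, so the relation holds for every integer in [-10, 10].

No counterexample appears in that range.

Answer: 0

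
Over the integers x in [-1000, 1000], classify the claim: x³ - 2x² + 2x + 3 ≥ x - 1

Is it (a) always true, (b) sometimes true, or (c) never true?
Holds at x = 0: LHS = 0³ - 2·0² + 2·0 + 3 = 3, RHS = 0 - 1 = -1; 3 ≥ -1 — holds
Fails at x = -2: LHS = (-2)³ - 2·(-2)² + 2·(-2) + 3 = -17, RHS = (-2) - 1 = -3; -17 ≥ -3 — FAILS
It is satisfied by some integers in the range but not all.

Answer: Sometimes true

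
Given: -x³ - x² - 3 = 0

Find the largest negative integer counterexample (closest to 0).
Testing negative integers from -1 downward:
x = -1: LHS = -(-1)³ - (-1)² - 3 = -3; -3 = 0 — FAILS  ← closest negative counterexample to 0

Answer: x = -1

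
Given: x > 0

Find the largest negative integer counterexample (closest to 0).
Testing negative integers from -1 downward:
x = -1: -1 > 0 — FAILS  ← closest negative counterexample to 0

Answer: x = -1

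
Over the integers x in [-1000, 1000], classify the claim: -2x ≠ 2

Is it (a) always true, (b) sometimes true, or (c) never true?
Holds at x = 0: LHS = -2·0 = 0; 0 ≠ 2 — holds
Fails at x = -1: LHS = -2·(-1) = 2; 2 ≠ 2 — FAILS
It is satisfied by some integers in the range but not all.

Answer: Sometimes true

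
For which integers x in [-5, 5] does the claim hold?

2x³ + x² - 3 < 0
Holds for: {-5, -4, -3, -2, -1, 0}
Fails for: {1, 2, 3, 4, 5}

Answer: {-5, -4, -3, -2, -1, 0}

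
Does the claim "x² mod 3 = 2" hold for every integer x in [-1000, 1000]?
The claim fails at x = 0:
x = 0: LHS = (0²) mod 3 = 0 mod 3 = 0; 0 = 2 — FAILS

Because a single integer refutes it, the statement is false.

Answer: False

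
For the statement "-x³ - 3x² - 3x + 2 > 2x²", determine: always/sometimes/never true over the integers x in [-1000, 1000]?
Holds at x = 0: LHS = -0³ - 3·0² - 3·0 + 2 = 2, RHS = 2·0² = 0; 2 > 0 — holds
Fails at x = 1: LHS = -1³ - 3·1² - 3·1 + 2 = -5, RHS = 2·1² = 2; -5 > 2 — FAILS
It is satisfied by some integers in the range but not all.

Answer: Sometimes true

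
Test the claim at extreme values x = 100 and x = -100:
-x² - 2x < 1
x = 100: LHS = -100² - 2·100 = -10200; -10200 < 1 — holds
x = -100: LHS = -(-100)² - 2·(-100) = -9800; -9800 < 1 — holds

Answer: Yes, holds for both x = 100 and x = -100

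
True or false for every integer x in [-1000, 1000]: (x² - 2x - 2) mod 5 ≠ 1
The claim fails at x = -1:
x = -1: LHS = ((-1)² - 2·(-1) - 2) mod 5 = 1 mod 5 = 1; 1 ≠ 1 — FAILS

Because a single integer refutes it, the statement is false.

Answer: False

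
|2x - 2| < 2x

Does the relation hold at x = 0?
x = 0: LHS = |2·0 - 2| = |-2| = 2, RHS = 2·0 = 0; 2 < 0 — FAILS

The relation fails at x = 0, so x = 0 is a counterexample.

Answer: No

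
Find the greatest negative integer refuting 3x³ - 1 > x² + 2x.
Testing negative integers from -1 downward:
x = -1: LHS = 3·(-1)³ - 1 = -4, RHS = (-1)² + 2·(-1) = -1; -4 > -1 — FAILS  ← closest negative counterexample to 0

Answer: x = -1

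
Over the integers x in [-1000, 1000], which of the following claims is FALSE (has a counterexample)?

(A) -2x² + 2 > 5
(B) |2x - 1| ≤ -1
(A) x = 0: LHS = -2·0² + 2 = 2; 2 > 5 — FAILS
(B) x = 0: LHS = |2·0 - 1| = |-1| = 1; 1 ≤ -1 — FAILS

Answer: Both A and B are false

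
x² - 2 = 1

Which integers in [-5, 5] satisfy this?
Track d = LHS − RHS over the integers in [-5, 5]. Equality would need d = 0, but d changes sign only between consecutive integers, jumping over 0:
x = -2: LHS = (-2)² - 2 = 2; 2 = 1 — FAILS  (d = 1)
x = -1: LHS = (-1)² - 2 = -1; -1 = 1 — FAILS  (d = -2)
x = 1: LHS = 1² - 2 = -1; -1 = 1 — FAILS  (d = -2)
x = 2: LHS = 2² - 2 = 2; 2 = 1 — FAILS  (d = 1)
Away from these crossings d keeps a constant sign, and checking every integer in [-5, 5] confirms d ≠ 0 throughout. Hence the two sides are never equal, so the claimed relation (=) fails for every integer in [-5, 5].

Answer: None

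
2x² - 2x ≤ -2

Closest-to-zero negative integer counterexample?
Testing negative integers from -1 downward:
x = -1: LHS = 2·(-1)² - 2·(-1) = 4; 4 ≤ -2 — FAILS  ← closest negative counterexample to 0

Answer: x = -1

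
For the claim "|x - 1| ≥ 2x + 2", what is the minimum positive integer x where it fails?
Testing positive integers:
x = 1: LHS = |1 - 1| = |0| = 0, RHS = 2·1 + 2 = 4; 0 ≥ 4 — FAILS  ← smallest positive counterexample

Answer: x = 1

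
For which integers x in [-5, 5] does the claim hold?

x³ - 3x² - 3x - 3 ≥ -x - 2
Holds for: {4, 5}
Fails for: {-5, -4, -3, -2, -1, 0, 1, 2, 3}

Answer: {4, 5}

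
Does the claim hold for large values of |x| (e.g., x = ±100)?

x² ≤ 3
x = 100: LHS = 100² = 10000; 10000 ≤ 3 — FAILS
x = -100: LHS = (-100)² = 10000; 10000 ≤ 3 — FAILS

Answer: No, fails for both x = 100 and x = -100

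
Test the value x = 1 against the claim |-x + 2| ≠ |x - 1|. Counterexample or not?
Substitute x = 1 into the relation:
x = 1: LHS = |-1 + 2| = |1| = 1, RHS = |1 - 1| = |0| = 0; 1 ≠ 0 — holds

The relation holds at x = 1, so it is not a counterexample.

Answer: No, x = 1 is not a counterexample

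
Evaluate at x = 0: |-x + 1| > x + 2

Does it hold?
x = 0: LHS = |-0 + 1| = |1| = 1, RHS = 0 + 2 = 2; 1 > 2 — FAILS

The relation fails at x = 0, so x = 0 is a counterexample.

Answer: No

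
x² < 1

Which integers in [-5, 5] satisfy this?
Holds for: {0}
Fails for: {-5, -4, -3, -2, -1, 1, 2, 3, 4, 5}

Answer: {0}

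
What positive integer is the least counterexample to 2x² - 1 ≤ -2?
Testing positive integers:
x = 1: LHS = 2·1² - 1 = 1; 1 ≤ -2 — FAILS  ← smallest positive counterexample

Answer: x = 1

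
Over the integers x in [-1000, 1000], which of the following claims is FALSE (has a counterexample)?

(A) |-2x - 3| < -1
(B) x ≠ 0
(A) x = 0: LHS = |-2·0 - 3| = |-3| = 3; 3 < -1 — FAILS
(B) x = 0: 0 ≠ 0 — FAILS

Answer: Both A and B are false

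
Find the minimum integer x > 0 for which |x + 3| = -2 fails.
Testing positive integers:
x = 1: LHS = |1 + 3| = |4| = 4; 4 = -2 — FAILS  ← smallest positive counterexample

Answer: x = 1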